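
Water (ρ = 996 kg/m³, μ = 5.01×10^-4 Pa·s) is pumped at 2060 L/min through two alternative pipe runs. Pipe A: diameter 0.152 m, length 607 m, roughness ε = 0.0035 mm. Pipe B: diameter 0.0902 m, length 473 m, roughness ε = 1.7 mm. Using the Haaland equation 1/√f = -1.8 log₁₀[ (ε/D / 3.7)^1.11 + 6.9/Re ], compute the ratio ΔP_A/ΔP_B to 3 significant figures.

Pipe A: V = Q/A = 0.03433/0.01815 = 1.892 m/s; Re = 5.717e+05; ε/D = 2.3e-05; Haaland → f = 0.01306; ΔP_A = f(L/D)(ρV²/2) = 9.295e+04 Pa.
Pipe B: V = Q/A = 0.03433/0.00639 = 5.373 m/s; Re = 9.635e+05; ε/D = 0.0188; Haaland → f = 0.04769; ΔP_B = f(L/D)(ρV²/2) = 3.595e+06 Pa.
ΔP_A/ΔP_B = 9.295e+04/3.595e+06 = 0.0259.

ΔP_A/ΔP_B ≈ 0.0259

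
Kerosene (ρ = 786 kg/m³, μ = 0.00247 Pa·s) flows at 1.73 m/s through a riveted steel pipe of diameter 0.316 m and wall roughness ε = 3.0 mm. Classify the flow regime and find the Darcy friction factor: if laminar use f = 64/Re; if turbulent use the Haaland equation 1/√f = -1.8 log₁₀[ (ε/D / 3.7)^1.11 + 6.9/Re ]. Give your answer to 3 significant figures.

f ≈ 0.0377

Re = ρVD/μ = 786·1.73·0.316/0.00247 = 1.74e+05.
Re > 4000 → turbulent. ε/D = 0.003/0.316 = 0.00949; Haaland: 1/√f = -1.8 log₁₀[0.00133 + 3.97e-05] = 5.153, so f = 0.03765.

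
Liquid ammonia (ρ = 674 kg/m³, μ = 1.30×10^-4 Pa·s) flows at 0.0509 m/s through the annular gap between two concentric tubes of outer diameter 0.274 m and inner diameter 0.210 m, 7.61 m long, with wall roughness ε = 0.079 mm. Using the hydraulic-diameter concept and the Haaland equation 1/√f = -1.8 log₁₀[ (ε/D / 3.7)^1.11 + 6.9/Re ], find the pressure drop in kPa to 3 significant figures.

Hydraulic diameter D_h = 4A/P = D_o - D_i = 0.274 - 0.21 = 0.064 m.
Re = ρVD_h/μ = 674·0.0509·0.064/0.00013 = 1.689e+04.
ε/D_h = 7.9e-05/0.064 = 0.00123; Haaland gives 1/√f = -1.8 log₁₀[0.000138+0.000409] = 5.872, so f = 0.029.
ΔP = f(L/D_h)(ρV²/2) = 0.029·7.61/0.064·0.8731 = 3.011 Pa.
ΔP = 0.00301 kPa.

ΔP ≈ 0.00301 kPa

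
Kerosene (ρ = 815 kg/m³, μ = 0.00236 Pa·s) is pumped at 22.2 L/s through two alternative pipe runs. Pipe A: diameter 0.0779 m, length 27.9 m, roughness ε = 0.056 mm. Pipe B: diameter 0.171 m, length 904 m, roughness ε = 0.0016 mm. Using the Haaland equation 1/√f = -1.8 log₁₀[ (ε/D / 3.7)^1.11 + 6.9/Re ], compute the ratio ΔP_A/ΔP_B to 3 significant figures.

Pipe A: V = Q/A = 0.0222/0.004766 = 4.658 m/s; Re = 1.253e+05; ε/D = 0.000719; Haaland → f = 0.02047; ΔP_A = f(L/D)(ρV²/2) = 6.482e+04 Pa.
Pipe B: V = Q/A = 0.0222/0.02297 = 0.9667 m/s; Re = 5.708e+04; ε/D = 9.36e-06; Haaland → f = 0.02013; ΔP_B = f(L/D)(ρV²/2) = 4.053e+04 Pa.
ΔP_A/ΔP_B = 6.482e+04/4.053e+04 = 1.60.

ΔP_A/ΔP_B ≈ 1.60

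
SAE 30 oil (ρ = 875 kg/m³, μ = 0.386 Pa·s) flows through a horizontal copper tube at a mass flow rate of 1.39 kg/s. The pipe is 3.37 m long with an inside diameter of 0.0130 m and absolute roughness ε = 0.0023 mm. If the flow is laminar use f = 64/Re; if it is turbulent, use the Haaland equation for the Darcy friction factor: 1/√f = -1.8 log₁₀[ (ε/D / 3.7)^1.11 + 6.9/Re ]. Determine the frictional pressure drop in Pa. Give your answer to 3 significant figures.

ΔP ≈ 2.95×10^6 Pa

A = πD²/4 = π(0.013)²/4 = 0.0001327 m²; mean velocity V = ṁ/(ρA) = 1.39/(875 · 0.0001327) = 11.97 m/s.
Reynolds number Re = ρVD/μ = 875 · 11.97 · 0.013 / 0.386 = 352.7.
Re < 2300 → laminar flow, so f = 64/Re = 64/352.7 = 0.1815 (the turbulent correlation is not needed).
Darcy-Weisbach: ΔP = f(L/D)(ρV²/2) = 0.1815·(3.37/0.013)·(875·11.97²/2) = 0.1815·259.2·6.267e+04 = 2.948e+06 Pa.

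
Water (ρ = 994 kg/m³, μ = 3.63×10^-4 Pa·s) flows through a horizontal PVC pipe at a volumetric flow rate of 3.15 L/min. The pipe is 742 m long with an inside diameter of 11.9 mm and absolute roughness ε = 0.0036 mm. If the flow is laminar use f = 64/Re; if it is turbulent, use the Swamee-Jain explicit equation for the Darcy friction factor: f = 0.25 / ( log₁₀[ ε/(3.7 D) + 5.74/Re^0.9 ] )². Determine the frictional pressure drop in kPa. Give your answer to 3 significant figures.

ΔP ≈ 195 kPa

Q = 3.15 L/min = 3.15/60000 = 5.25e-05 m³/s.
Cross-sectional area A = πD²/4 = π(0.0119)²/4 = 0.0001112 m²; mean velocity V = Q/A = 5.25e-05/0.0001112 = 0.472 m/s.
Reynolds number Re = ρVD/μ = 994 · 0.472 · 0.0119 / 0.000363 = 1.538e+04.
Re > 4000 → turbulent. Relative roughness ε/D = 3.6e-06/0.0119 = 0.000303. Swamee-Jain: f = 0.25/(log₁₀[0.000303/3.7 + 5.74/1.538e+04^0.9])² = 0.25/(log₁₀[8.18e-05 + 0.000979])² = 0.25/(-2.975)² = 0.02826.
Darcy-Weisbach: ΔP = f(L/D)(ρV²/2) = 0.02826·(742/0.0119)·(994·0.472²/2) = 0.02826·6.235e+04·110.7 = 1.951e+05 Pa.
ΔP = 1.951e+05 Pa = 195 kPa.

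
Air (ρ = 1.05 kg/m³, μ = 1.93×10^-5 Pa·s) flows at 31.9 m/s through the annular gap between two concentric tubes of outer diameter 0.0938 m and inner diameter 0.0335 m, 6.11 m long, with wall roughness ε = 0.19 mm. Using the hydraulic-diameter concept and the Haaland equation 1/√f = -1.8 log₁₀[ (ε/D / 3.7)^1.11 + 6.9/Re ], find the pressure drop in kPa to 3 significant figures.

Hydraulic diameter D_h = 4A/P = D_o - D_i = 0.0938 - 0.0335 = 0.0603 m.
Re = ρVD_h/μ = 1.05·31.9·0.0603/1.93e-05 = 1.047e+05.
ε/D_h = 0.00019/0.0603 = 0.00315; Haaland gives 1/√f = -1.8 log₁₀[0.000391+6.59e-05] = 6.012, so f = 0.02767.
ΔP = f(L/D_h)(ρV²/2) = 0.02767·6.11/0.0603·534.2 = 1498 Pa.
ΔP = 1.50 kPa.

ΔP ≈ 1.50 kPa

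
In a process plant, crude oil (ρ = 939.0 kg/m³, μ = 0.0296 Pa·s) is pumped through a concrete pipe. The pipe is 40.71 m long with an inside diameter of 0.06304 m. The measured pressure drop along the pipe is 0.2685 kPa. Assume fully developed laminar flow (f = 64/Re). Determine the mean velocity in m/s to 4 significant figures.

For laminar flow, f = 64/Re with Re = ρVD/μ, so Darcy-Weisbach reduces to ΔP = 32μLV/D². Solving for V: V = ΔP·D²/(32μL) = 268.5·(0.06304)²/(32·0.0296·40.71) = 0.02767 m/s.
Check: Re = ρVD/μ = 939·0.02767·0.06304/0.0296 = 55.34 < 2300, so the laminar assumption holds.

V ≈ 0.02767 m/s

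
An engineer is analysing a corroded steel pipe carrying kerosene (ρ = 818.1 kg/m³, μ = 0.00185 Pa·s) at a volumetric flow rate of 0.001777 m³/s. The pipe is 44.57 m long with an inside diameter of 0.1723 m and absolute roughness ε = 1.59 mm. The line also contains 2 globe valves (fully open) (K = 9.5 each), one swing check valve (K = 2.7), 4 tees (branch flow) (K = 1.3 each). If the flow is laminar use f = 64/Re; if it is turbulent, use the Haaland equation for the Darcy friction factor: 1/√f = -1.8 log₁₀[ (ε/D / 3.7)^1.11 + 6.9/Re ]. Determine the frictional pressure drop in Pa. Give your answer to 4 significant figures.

ΔP ≈ 91.85 Pa

Cross-sectional area A = πD²/4 = π(0.1723)²/4 = 0.02332 m²; mean velocity V = Q/A = 0.001777/0.02332 = 0.07621 m/s.
Reynolds number Re = ρVD/μ = 818.1 · 0.07621 · 0.1723 / 0.00185 = 5807.
Re > 4000 → turbulent. Relative roughness ε/D = 0.00159/0.1723 = 0.00923. Haaland: 1/√f = -1.8 log₁₀[(0.00923/3.7)^1.11 + 6.9/5807] = -1.8 log₁₀[0.00129 + 0.00119] = 4.691, so f = 0.04545.
Total minor-loss coefficient ΣK = 2·9.5 + 1·2.7 + 4·1.3 = 26.9.
ΔP = [f·L/D + ΣK]·(ρV²/2) = [0.04545·44.57/0.1723 + 26.9]·(818.1·0.07621²/2) = [11.76 + 26.9]·2.376 = 91.85 Pa.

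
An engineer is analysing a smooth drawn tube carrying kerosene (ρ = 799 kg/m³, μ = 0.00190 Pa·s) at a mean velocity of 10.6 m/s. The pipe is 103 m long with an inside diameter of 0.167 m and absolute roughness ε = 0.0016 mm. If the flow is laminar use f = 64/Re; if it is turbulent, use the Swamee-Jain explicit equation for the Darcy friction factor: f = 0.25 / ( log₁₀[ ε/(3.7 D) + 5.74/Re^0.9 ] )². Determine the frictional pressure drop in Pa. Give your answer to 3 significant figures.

ΔP ≈ 343000 Pa

Reynolds number Re = ρVD/μ = 799 · 10.6 · 0.167 / 0.0019 = 7.444e+05.
Re > 4000 → turbulent. Relative roughness ε/D = 1.6e-06/0.167 = 9.58e-06. Swamee-Jain: f = 0.25/(log₁₀[9.58e-06/3.7 + 5.74/7.444e+05^0.9])² = 0.25/(log₁₀[2.59e-06 + 2.98e-05])² = 0.25/(-4.49)² = 0.0124.
Darcy-Weisbach: ΔP = f(L/D)(ρV²/2) = 0.0124·(103/0.167)·(799·10.6²/2) = 0.0124·616.8·4.489e+04 = 3.434e+05 Pa.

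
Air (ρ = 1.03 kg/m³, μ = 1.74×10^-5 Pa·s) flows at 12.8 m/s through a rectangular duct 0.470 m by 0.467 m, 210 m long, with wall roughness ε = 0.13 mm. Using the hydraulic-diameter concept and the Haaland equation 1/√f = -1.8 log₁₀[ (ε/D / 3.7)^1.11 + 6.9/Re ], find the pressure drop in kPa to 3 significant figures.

Hydraulic diameter D_h = 4A/P = 4·(0.47·0.467)/(2·(0.47+0.467)) = 0.878/1.874 = 0.4685 m.
Re = ρVD_h/μ = 1.03·12.8·0.4685/1.74e-05 = 3.55e+05.
ε/D_h = 0.00013/0.4685 = 0.000277; Haaland gives 1/√f = -1.8 log₁₀[2.64e-05+1.94e-05] = 7.81, so f = 0.01639.
ΔP = f(L/D_h)(ρV²/2) = 0.01639·210/0.4685·84.38 = 620 Pa.
ΔP = 0.620 kPa.

ΔP ≈ 0.620 kPa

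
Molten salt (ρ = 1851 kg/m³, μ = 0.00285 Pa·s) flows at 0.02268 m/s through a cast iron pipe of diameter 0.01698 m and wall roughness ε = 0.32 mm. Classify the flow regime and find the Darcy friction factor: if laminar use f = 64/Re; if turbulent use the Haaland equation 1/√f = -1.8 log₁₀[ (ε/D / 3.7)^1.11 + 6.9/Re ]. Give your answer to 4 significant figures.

Re = ρVD/μ = 1851·0.02268·0.01698/0.00285 = 250.1.
Re < 2300 → laminar, so f = 64/Re = 0.2559 (roughness is irrelevant in laminar flow).

f ≈ 0.2559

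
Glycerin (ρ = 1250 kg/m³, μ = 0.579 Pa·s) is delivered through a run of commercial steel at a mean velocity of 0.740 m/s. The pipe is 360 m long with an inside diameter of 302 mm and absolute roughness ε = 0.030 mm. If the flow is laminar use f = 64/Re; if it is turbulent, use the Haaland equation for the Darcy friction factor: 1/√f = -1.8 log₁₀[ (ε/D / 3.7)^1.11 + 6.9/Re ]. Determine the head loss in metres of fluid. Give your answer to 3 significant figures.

h_f ≈ 4.41 m

Reynolds number Re = ρVD/μ = 1250 · 0.74 · 0.302 / 0.579 = 482.5.
Re < 2300 → laminar flow, so f = 64/Re = 64/482.5 = 0.1327 (the turbulent correlation is not needed).
Darcy-Weisbach: ΔP = f(L/D)(ρV²/2) = 0.1327·(360/0.302)·(1250·0.74²/2) = 0.1327·1192·342.2 = 5.412e+04 Pa.
Head loss h_f = ΔP/(ρg) = 5.412e+04/(1250·9.81) = 4.41 m.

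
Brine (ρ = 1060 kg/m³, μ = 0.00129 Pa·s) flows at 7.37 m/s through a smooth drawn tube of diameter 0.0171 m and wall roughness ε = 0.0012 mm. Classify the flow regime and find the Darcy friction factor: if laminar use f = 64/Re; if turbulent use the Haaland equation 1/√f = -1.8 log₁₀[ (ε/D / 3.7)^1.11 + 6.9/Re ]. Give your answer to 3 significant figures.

f ≈ 0.0180

Re = ρVD/μ = 1060·7.37·0.0171/0.00129 = 1.036e+05.
Re > 4000 → turbulent. ε/D = 1.2e-06/0.0171 = 7.02e-05; Haaland: 1/√f = -1.8 log₁₀[5.74e-06 + 6.66e-05] = 7.453, so f = 0.018.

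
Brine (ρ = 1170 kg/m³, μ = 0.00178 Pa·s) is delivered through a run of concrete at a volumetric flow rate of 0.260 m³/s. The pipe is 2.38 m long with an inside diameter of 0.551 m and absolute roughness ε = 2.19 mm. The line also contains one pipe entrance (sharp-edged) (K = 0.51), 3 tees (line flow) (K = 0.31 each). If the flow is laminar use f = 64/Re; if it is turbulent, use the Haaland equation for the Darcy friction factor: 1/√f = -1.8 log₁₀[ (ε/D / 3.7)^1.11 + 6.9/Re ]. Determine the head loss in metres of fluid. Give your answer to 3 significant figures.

Cross-sectional area A = πD²/4 = π(0.551)²/4 = 0.2384 m²; mean velocity V = Q/A = 0.26/0.2384 = 1.09 m/s.
Reynolds number Re = ρVD/μ = 1170 · 1.09 · 0.551 / 0.00178 = 3.949e+05.
Re > 4000 → turbulent. Relative roughness ε/D = 0.00219/0.551 = 0.00397. Haaland: 1/√f = -1.8 log₁₀[(0.00397/3.7)^1.11 + 6.9/3.949e+05] = -1.8 log₁₀[0.000506 + 1.75e-05] = 5.905, so f = 0.02868.
Total minor-loss coefficient ΣK = 1·0.51 + 3·0.31 = 1.44.
ΔP = [f·L/D + ΣK]·(ρV²/2) = [0.02868·2.38/0.551 + 1.44]·(1170·1.09²/2) = [0.1239 + 1.44]·695.5 = 1088 Pa.
Head loss h_f = ΔP/(ρg) = 1088/(1170·9.81) = 0.0948 m.

h_f ≈ 0.0948 m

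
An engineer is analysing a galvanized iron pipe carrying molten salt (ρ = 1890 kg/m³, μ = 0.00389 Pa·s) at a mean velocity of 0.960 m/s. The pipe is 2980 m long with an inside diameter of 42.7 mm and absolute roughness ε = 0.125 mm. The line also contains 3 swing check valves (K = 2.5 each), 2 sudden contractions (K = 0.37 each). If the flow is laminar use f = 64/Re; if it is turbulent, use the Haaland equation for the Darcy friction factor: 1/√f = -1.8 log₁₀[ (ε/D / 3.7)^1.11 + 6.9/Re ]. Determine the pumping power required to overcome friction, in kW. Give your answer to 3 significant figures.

Reynolds number Re = ρVD/μ = 1890 · 0.96 · 0.0427 / 0.00389 = 1.992e+04.
Re > 4000 → turbulent. Relative roughness ε/D = 0.000125/0.0427 = 0.00293. Haaland: 1/√f = -1.8 log₁₀[(0.00293/3.7)^1.11 + 6.9/1.992e+04] = -1.8 log₁₀[0.000361 + 0.000346] = 5.671, so f = 0.0311.
Total minor-loss coefficient ΣK = 3·2.5 + 2·0.37 = 8.24.
ΔP = [f·L/D + ΣK]·(ρV²/2) = [0.0311·2980/0.0427 + 8.24]·(1890·0.96²/2) = [2170 + 8.24]·870.9 = 1.897e+06 Pa.
Q = V·A = 0.96·0.001432 = 0.001375 m³/s.
Pumping power P = QΔP = 0.001375·1.897e+06 = 2608 W = 2.61 kW.

P ≈ 2.61 kW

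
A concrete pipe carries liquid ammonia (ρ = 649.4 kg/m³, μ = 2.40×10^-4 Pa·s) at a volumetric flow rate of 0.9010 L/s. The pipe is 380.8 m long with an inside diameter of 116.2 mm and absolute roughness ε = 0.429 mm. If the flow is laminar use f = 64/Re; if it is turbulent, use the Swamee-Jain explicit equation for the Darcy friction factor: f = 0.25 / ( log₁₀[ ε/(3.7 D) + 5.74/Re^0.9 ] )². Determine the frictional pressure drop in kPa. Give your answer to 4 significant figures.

ΔP ≈ 0.2453 kPa

Q = 0.9010 L/s = 0.9010/1000 = 0.000901 m³/s.
Cross-sectional area A = πD²/4 = π(0.1162)²/4 = 0.0106 m²; mean velocity V = Q/A = 0.000901/0.0106 = 0.08496 m/s.
Reynolds number Re = ρVD/μ = 649.4 · 0.08496 · 0.1162 / 0.00024 = 2.671e+04.
Re > 4000 → turbulent. Relative roughness ε/D = 0.000429/0.1162 = 0.00369. Swamee-Jain: f = 0.25/(log₁₀[0.00369/3.7 + 5.74/2.671e+04^0.9])² = 0.25/(log₁₀[0.000998 + 0.000595])² = 0.25/(-2.798)² = 0.03194.
Darcy-Weisbach: ΔP = f(L/D)(ρV²/2) = 0.03194·(380.8/0.1162)·(649.4·0.08496²/2) = 0.03194·3277·2.344 = 245.3 Pa.
ΔP = 245.3 Pa = 0.2453 kPa.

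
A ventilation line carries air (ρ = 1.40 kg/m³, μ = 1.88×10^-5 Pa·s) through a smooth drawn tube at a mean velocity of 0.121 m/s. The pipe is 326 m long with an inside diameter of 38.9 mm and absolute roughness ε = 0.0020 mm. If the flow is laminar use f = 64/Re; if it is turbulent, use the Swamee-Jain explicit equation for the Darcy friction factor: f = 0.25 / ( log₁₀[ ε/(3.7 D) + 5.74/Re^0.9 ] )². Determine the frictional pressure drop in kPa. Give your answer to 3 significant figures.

Reynolds number Re = ρVD/μ = 1.4 · 0.121 · 0.0389 / 1.88e-05 = 350.5.
Re < 2300 → laminar flow, so f = 64/Re = 64/350.5 = 0.1826 (the turbulent correlation is not needed).
Darcy-Weisbach: ΔP = f(L/D)(ρV²/2) = 0.1826·(326/0.0389)·(1.4·0.121²/2) = 0.1826·8380·0.01025 = 15.68 Pa.
ΔP = 15.68 Pa = 0.0157 kPa.

ΔP ≈ 0.0157 kPa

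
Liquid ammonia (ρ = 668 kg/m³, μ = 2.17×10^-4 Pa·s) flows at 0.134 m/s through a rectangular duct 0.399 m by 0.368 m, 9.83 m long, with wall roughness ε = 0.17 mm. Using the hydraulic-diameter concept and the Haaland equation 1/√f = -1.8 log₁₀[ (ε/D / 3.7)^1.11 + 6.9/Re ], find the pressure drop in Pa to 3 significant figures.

Hydraulic diameter D_h = 4A/P = 4·(0.399·0.368)/(2·(0.399+0.368)) = 0.5873/1.534 = 0.3829 m.
Re = ρVD_h/μ = 668·0.134·0.3829/0.000217 = 1.579e+05.
ε/D_h = 0.00017/0.3829 = 0.000444; Haaland gives 1/√f = -1.8 log₁₀[4.45e-05+4.37e-05] = 7.299, so f = 0.01877.
ΔP = f(L/D_h)(ρV²/2) = 0.01877·9.83/0.3829·5.997 = 2.89 Pa.

ΔP ≈ 2.89 Pa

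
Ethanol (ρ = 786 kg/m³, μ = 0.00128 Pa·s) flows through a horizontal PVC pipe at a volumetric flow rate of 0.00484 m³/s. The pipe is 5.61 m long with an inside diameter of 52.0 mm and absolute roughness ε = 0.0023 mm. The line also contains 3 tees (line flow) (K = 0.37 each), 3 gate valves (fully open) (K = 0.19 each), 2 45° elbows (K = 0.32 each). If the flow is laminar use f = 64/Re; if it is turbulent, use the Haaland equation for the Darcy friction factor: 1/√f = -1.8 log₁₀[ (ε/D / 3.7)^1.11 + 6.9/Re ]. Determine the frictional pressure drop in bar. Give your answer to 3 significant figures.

ΔP ≈ 0.0897 bar

Cross-sectional area A = πD²/4 = π(0.052)²/4 = 0.002124 m²; mean velocity V = Q/A = 0.00484/0.002124 = 2.279 m/s.
Reynolds number Re = ρVD/μ = 786 · 2.279 · 0.052 / 0.00128 = 7.277e+04.
Re > 4000 → turbulent. Relative roughness ε/D = 2.3e-06/0.052 = 4.42e-05. Haaland: 1/√f = -1.8 log₁₀[(4.42e-05/3.7)^1.11 + 6.9/7.277e+04] = -1.8 log₁₀[3.44e-06 + 9.48e-05] = 7.214, so f = 0.01922.
Total minor-loss coefficient ΣK = 3·0.37 + 3·0.19 + 2·0.32 = 2.32.
ΔP = [f·L/D + ΣK]·(ρV²/2) = [0.01922·5.61/0.052 + 2.32]·(786·2.279²/2) = [2.073 + 2.32]·2041 = 8967 Pa.
ΔP = 8967 Pa = 0.0897 bar.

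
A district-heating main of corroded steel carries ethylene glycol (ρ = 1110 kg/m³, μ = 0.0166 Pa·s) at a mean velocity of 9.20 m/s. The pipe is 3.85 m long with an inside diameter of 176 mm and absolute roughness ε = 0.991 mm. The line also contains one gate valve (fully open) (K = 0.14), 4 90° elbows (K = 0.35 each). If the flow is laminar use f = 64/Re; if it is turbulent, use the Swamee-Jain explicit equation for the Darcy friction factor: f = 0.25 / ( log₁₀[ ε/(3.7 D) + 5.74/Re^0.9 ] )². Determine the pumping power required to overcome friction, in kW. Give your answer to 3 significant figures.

P ≈ 23.7 kW

Reynolds number Re = ρVD/μ = 1110 · 9.2 · 0.176 / 0.0166 = 1.083e+05.
Re > 4000 → turbulent. Relative roughness ε/D = 0.000991/0.176 = 0.00563. Swamee-Jain: f = 0.25/(log₁₀[0.00563/3.7 + 5.74/1.083e+05^0.9])² = 0.25/(log₁₀[0.00152 + 0.000169])² = 0.25/(-2.772)² = 0.03254.
Total minor-loss coefficient ΣK = 1·0.14 + 4·0.35 = 1.54.
ΔP = [f·L/D + ΣK]·(ρV²/2) = [0.03254·3.85/0.176 + 1.54]·(1110·9.2²/2) = [0.7118 + 1.54]·4.698e+04 = 1.058e+05 Pa.
Q = V·A = 9.2·0.02433 = 0.2238 m³/s.
Pumping power P = QΔP = 0.2238·1.058e+05 = 23680 W = 23.7 kW.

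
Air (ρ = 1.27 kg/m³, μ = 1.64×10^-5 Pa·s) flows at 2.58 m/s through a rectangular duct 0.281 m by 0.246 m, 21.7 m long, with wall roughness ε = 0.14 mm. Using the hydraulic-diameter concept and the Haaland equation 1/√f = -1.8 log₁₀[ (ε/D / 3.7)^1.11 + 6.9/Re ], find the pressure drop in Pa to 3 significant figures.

Hydraulic diameter D_h = 4A/P = 4·(0.281·0.246)/(2·(0.281+0.246)) = 0.2765/1.054 = 0.2623 m.
Re = ρVD_h/μ = 1.27·2.58·0.2623/1.64e-05 = 5.241e+04.
ε/D_h = 0.00014/0.2623 = 0.000534; Haaland gives 1/√f = -1.8 log₁₀[5.45e-05+0.000132] = 6.714, so f = 0.02218.
ΔP = f(L/D_h)(ρV²/2) = 0.02218·21.7/0.2623·4.227 = 7.756 Pa.

ΔP ≈ 7.76 Pa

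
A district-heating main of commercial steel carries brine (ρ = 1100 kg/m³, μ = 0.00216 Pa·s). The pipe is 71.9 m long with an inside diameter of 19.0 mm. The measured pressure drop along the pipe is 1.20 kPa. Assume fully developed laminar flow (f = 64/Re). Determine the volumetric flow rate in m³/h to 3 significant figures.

Q ≈ 0.0890 m³/h

For laminar flow, f = 64/Re with Re = ρVD/μ, so Darcy-Weisbach reduces to ΔP = 32μLV/D². Solving for V: V = ΔP·D²/(32μL) = 1200·(0.019)²/(32·0.00216·71.9) = 0.08717 m/s.
Check: Re = ρVD/μ = 1100·0.08717·0.019/0.00216 = 843.4 < 2300, so the laminar assumption holds.
Q = V·A = 0.08717·(π/4·0.019²) = 2.471e-05 m³/s = 0.0890 m³/h.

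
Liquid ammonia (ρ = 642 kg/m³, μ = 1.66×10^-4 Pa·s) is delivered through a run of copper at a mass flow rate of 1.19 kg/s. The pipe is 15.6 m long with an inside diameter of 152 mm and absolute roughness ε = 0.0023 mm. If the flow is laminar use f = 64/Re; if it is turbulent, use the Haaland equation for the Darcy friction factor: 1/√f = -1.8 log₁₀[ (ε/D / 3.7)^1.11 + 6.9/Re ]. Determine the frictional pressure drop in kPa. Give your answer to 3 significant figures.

A = πD²/4 = π(0.152)²/4 = 0.01815 m²; mean velocity V = ṁ/(ρA) = 1.19/(642 · 0.01815) = 0.1021 m/s.
Reynolds number Re = ρVD/μ = 642 · 0.1021 · 0.152 / 0.000166 = 6.005e+04.
Re > 4000 → turbulent. Relative roughness ε/D = 2.3e-06/0.152 = 1.51e-05. Haaland: 1/√f = -1.8 log₁₀[(1.51e-05/3.7)^1.11 + 6.9/6.005e+04] = -1.8 log₁₀[1.04e-06 + 0.000115] = 7.084, so f = 0.01993.
Darcy-Weisbach: ΔP = f(L/D)(ρV²/2) = 0.01993·(15.6/0.152)·(642·0.1021²/2) = 0.01993·102.6·3.349 = 6.85 Pa.
ΔP = 6.85 Pa = 0.00685 kPa.

ΔP ≈ 0.00685 kPa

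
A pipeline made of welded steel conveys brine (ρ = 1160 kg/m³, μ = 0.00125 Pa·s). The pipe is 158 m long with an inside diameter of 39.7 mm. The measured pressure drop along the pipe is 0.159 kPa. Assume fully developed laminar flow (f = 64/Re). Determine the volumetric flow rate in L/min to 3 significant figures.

Q ≈ 2.94 L/min

For laminar flow, f = 64/Re with Re = ρVD/μ, so Darcy-Weisbach reduces to ΔP = 32μLV/D². Solving for V: V = ΔP·D²/(32μL) = 159·(0.0397)²/(32·0.00125·158) = 0.03965 m/s.
Check: Re = ρVD/μ = 1160·0.03965·0.0397/0.00125 = 1461 < 2300, so the laminar assumption holds.
Q = V·A = 0.03965·(π/4·0.0397²) = 4.908e-05 m³/s = 2.94 L/min.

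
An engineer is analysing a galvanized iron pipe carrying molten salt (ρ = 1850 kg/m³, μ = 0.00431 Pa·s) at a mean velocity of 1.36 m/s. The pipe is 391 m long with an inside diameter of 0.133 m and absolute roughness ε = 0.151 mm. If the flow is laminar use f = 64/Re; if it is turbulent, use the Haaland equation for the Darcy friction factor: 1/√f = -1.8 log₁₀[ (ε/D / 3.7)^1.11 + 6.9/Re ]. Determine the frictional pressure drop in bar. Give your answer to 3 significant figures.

ΔP ≈ 1.15 bar

Reynolds number Re = ρVD/μ = 1850 · 1.36 · 0.133 / 0.00431 = 7.764e+04.
Re > 4000 → turbulent. Relative roughness ε/D = 0.000151/0.133 = 0.00114. Haaland: 1/√f = -1.8 log₁₀[(0.00114/3.7)^1.11 + 6.9/7.764e+04] = -1.8 log₁₀[0.000126 + 8.89e-05] = 6.602, so f = 0.02294.
Darcy-Weisbach: ΔP = f(L/D)(ρV²/2) = 0.02294·(391/0.133)·(1850·1.36²/2) = 0.02294·2940·1711 = 1.154e+05 Pa.
ΔP = 1.154e+05 Pa = 1.15 bar.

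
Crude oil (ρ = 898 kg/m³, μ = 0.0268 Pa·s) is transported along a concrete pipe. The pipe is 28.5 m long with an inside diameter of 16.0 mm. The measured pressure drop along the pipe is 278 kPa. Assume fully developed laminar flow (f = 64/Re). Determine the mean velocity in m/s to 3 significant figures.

For laminar flow, f = 64/Re with Re = ρVD/μ, so Darcy-Weisbach reduces to ΔP = 32μLV/D². Solving for V: V = ΔP·D²/(32μL) = 2.78e+05·(0.016)²/(32·0.0268·28.5) = 2.912 m/s.
Check: Re = ρVD/μ = 898·2.912·0.016/0.0268 = 1561 < 2300, so the laminar assumption holds.

V ≈ 2.91 m/s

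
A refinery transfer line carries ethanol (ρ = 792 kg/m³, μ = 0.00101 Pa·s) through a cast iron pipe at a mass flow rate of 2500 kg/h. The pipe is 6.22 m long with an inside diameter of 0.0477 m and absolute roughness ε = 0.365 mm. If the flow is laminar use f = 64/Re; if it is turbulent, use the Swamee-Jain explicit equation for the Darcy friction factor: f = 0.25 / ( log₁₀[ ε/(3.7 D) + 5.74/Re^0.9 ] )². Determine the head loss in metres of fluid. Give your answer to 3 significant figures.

h_f ≈ 0.0621 m

ṁ = 2500 kg/h = 2500/3600 = 0.6944 kg/s.
A = πD²/4 = π(0.0477)²/4 = 0.001787 m²; mean velocity V = ṁ/(ρA) = 0.6944/(792 · 0.001787) = 0.4907 m/s.
Reynolds number Re = ρVD/μ = 792 · 0.4907 · 0.0477 / 0.00101 = 1.835e+04.
Re > 4000 → turbulent. Relative roughness ε/D = 0.000365/0.0477 = 0.00765. Swamee-Jain: f = 0.25/(log₁₀[0.00765/3.7 + 5.74/1.835e+04^0.9])² = 0.25/(log₁₀[0.00207 + 0.000835])² = 0.25/(-2.537)² = 0.03884.
Darcy-Weisbach: ΔP = f(L/D)(ρV²/2) = 0.03884·(6.22/0.0477)·(792·0.4907²/2) = 0.03884·130.4·95.34 = 482.8 Pa.
Head loss h_f = ΔP/(ρg) = 482.8/(792·9.81) = 0.0621 m.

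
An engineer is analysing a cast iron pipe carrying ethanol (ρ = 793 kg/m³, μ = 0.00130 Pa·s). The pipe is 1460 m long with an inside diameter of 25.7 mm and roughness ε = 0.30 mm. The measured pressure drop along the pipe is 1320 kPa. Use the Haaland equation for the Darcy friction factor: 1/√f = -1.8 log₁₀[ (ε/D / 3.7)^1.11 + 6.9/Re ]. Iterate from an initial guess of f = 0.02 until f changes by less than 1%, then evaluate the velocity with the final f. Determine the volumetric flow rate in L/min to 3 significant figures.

Q ≈ 36.5 L/min

Rearranging Darcy-Weisbach: V = √(2·ΔP·D/(f·L·ρ)). With ε/D = 0.0003/0.0257 = 0.0117, iterate starting from f = 0.02:
  f = 0.02 → V = √(2·1.32e+06·0.0257/(0.02·1460·793)) = 1.712 m/s; Re = ρVD/μ = 2.684e+04; f → 0.0419
  f = 0.0419 → V = 1.183 m/s; Re = 1.854e+04; f → 0.04269
  f = 0.04269 → V = 1.172 m/s; Re = 1.837e+04; f → 0.04271
Converged (Δf/f < 1%). With the final f = 0.04271: V = √(2·1.32e+06·0.0257/(0.04271·1460·793)) = 1.171 m/s.
Q = V·A = 1.171·(π/4·0.0257²) = 0.0006076 m³/s = 36.5 L/min.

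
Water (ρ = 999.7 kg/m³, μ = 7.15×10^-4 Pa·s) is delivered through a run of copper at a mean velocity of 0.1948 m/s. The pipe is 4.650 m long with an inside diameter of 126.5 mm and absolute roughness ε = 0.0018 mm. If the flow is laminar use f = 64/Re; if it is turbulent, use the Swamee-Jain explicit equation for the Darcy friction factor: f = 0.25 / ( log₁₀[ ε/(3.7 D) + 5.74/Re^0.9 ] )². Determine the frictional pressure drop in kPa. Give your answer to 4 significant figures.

ΔP ≈ 0.01580 kPa

Reynolds number Re = ρVD/μ = 999.7 · 0.1948 · 0.1265 / 0.000715 = 3.445e+04.
Re > 4000 → turbulent. Relative roughness ε/D = 1.8e-06/0.1265 = 1.42e-05. Swamee-Jain: f = 0.25/(log₁₀[1.42e-05/3.7 + 5.74/3.445e+04^0.9])² = 0.25/(log₁₀[3.85e-06 + 0.000474])² = 0.25/(-3.321)² = 0.02267.
Darcy-Weisbach: ΔP = f(L/D)(ρV²/2) = 0.02267·(4.65/0.1265)·(999.7·0.1948²/2) = 0.02267·36.76·18.97 = 15.8 Pa.
ΔP = 15.8 Pa = 0.01580 kPa.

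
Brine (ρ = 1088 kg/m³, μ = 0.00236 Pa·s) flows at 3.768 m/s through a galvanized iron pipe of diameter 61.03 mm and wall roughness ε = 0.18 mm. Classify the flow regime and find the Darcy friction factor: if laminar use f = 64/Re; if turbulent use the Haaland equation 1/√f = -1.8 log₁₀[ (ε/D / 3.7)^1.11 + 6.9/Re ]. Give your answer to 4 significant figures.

Re = ρVD/μ = 1088·3.768·0.06103/0.00236 = 1.06e+05.
Re > 4000 → turbulent. ε/D = 0.00018/0.06103 = 0.00295; Haaland: 1/√f = -1.8 log₁₀[0.000364 + 6.51e-05] = 6.062, so f = 0.02721.

f ≈ 0.02721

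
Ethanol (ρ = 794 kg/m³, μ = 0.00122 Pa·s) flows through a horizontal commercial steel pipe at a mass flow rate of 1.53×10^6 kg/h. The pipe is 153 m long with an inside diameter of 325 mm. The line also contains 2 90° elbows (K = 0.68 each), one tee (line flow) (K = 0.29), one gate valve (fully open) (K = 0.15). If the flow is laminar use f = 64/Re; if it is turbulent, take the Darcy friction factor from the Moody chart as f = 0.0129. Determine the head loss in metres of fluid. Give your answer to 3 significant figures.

ṁ = 1.53×10^6 kg/h = 1.53×10^6/3600 = 425 kg/s.
A = πD²/4 = π(0.325)²/4 = 0.08296 m²; mean velocity V = ṁ/(ρA) = 425/(794 · 0.08296) = 6.452 m/s.
Reynolds number Re = ρVD/μ = 794 · 6.452 · 0.325 / 0.00122 = 1.365e+06.
Re > 4000 → turbulent; use the Moody-chart value f = 0.0129.
Total minor-loss coefficient ΣK = 2·0.68 + 1·0.29 + 1·0.15 = 1.8.
ΔP = [f·L/D + ΣK]·(ρV²/2) = [0.0129·153/0.325 + 1.8]·(794·6.452²/2) = [6.073 + 1.8]·1.653e+04 = 1.301e+05 Pa.
Head loss h_f = ΔP/(ρg) = 1.301e+05/(794·9.81) = 16.7 m.

h_f ≈ 16.7 m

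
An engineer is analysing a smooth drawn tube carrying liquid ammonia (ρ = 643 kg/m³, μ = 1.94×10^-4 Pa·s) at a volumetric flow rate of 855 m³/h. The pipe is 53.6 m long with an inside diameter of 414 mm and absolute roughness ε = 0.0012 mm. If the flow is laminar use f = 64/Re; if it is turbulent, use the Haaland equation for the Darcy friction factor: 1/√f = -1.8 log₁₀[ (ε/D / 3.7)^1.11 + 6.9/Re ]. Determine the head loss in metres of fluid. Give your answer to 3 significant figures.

h_f ≈ 0.208 m

Q = 855 m³/h = 855/3600 = 0.2375 m³/s.
Cross-sectional area A = πD²/4 = π(0.414)²/4 = 0.1346 m²; mean velocity V = Q/A = 0.2375/0.1346 = 1.764 m/s.
Reynolds number Re = ρVD/μ = 643 · 1.764 · 0.414 / 0.000194 = 2.421e+06.
Re > 4000 → turbulent. Relative roughness ε/D = 1.2e-06/0.414 = 2.9e-06. Haaland: 1/√f = -1.8 log₁₀[(2.9e-06/3.7)^1.11 + 6.9/2.421e+06] = -1.8 log₁₀[1.67e-07 + 2.85e-06] = 9.937, so f = 0.01013.
Darcy-Weisbach: ΔP = f(L/D)(ρV²/2) = 0.01013·(53.6/0.414)·(643·1.764²/2) = 0.01013·129.5·1001 = 1312 Pa.
Head loss h_f = ΔP/(ρg) = 1312/(643·9.81) = 0.208 m.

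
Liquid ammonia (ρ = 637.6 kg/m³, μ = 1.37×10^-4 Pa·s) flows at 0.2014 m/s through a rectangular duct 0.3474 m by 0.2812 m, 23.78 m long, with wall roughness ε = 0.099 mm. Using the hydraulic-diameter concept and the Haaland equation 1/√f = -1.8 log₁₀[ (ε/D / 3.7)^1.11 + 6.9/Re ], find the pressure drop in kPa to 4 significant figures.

ΔP ≈ 0.01679 kPa

Hydraulic diameter D_h = 4A/P = 4·(0.3474·0.2812)/(2·(0.3474+0.2812)) = 0.3908/1.257 = 0.3108 m.
Re = ρVD_h/μ = 637.6·0.2014·0.3108/0.000137 = 2.913e+05.
ε/D_h = 9.9e-05/0.3108 = 0.000319; Haaland gives 1/√f = -1.8 log₁₀[3.07e-05+2.37e-05] = 7.675, so f = 0.01697.
ΔP = f(L/D_h)(ρV²/2) = 0.01697·23.78/0.3108·12.93 = 16.79 Pa.
ΔP = 0.01679 kPa.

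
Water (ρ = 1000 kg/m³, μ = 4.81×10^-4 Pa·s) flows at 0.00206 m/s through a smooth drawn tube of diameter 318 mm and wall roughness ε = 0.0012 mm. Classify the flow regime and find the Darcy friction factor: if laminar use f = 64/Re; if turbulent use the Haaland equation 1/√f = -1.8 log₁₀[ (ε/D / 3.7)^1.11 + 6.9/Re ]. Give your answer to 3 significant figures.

f ≈ 0.0470

Re = ρVD/μ = 1000·0.00206·0.318/0.000481 = 1362.
Re < 2300 → laminar, so f = 64/Re = 0.04699 (roughness is irrelevant in laminar flow).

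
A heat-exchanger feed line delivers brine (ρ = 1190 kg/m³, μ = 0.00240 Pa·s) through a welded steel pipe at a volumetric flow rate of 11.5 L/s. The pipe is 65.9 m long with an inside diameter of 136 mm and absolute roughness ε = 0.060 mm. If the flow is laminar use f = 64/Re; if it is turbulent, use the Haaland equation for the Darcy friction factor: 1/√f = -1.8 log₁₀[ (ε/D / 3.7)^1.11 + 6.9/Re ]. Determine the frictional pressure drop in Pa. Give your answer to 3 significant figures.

Q = 11.5 L/s = 11.5/1000 = 0.0115 m³/s.
Cross-sectional area A = πD²/4 = π(0.136)²/4 = 0.01453 m²; mean velocity V = Q/A = 0.0115/0.01453 = 0.7916 m/s.
Reynolds number Re = ρVD/μ = 1190 · 0.7916 · 0.136 / 0.0024 = 5.338e+04.
Re > 4000 → turbulent. Relative roughness ε/D = 6e-05/0.136 = 0.000441. Haaland: 1/√f = -1.8 log₁₀[(0.000441/3.7)^1.11 + 6.9/5.338e+04] = -1.8 log₁₀[4.41e-05 + 0.000129] = 6.77, so f = 0.02182.
Darcy-Weisbach: ΔP = f(L/D)(ρV²/2) = 0.02182·(65.9/0.136)·(1190·0.7916²/2) = 0.02182·484.6·372.9 = 3943 Pa.

ΔP ≈ 3940 Pa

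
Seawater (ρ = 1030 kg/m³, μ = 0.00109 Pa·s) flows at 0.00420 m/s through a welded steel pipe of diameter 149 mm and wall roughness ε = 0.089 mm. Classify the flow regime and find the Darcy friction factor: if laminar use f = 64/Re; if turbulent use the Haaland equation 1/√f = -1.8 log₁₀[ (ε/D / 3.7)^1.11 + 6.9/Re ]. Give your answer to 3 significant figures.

f ≈ 0.108

Re = ρVD/μ = 1030·0.0042·0.149/0.00109 = 591.4.
Re < 2300 → laminar, so f = 64/Re = 0.1082 (roughness is irrelevant in laminar flow).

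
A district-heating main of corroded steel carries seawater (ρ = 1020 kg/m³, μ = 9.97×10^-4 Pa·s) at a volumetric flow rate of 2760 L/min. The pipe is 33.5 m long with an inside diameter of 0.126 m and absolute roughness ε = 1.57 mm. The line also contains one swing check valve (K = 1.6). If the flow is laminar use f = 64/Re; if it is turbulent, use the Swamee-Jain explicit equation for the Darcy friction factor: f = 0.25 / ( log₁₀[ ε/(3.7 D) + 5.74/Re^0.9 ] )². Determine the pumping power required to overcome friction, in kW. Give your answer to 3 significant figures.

Q = 2760 L/min = 2760/60000 = 0.046 m³/s.
Cross-sectional area A = πD²/4 = π(0.126)²/4 = 0.01247 m²; mean velocity V = Q/A = 0.046/0.01247 = 3.689 m/s.
Reynolds number Re = ρVD/μ = 1020 · 3.689 · 0.126 / 0.000997 = 4.756e+05.
Re > 4000 → turbulent. Relative roughness ε/D = 0.00157/0.126 = 0.0125. Swamee-Jain: f = 0.25/(log₁₀[0.0125/3.7 + 5.74/4.756e+05^0.9])² = 0.25/(log₁₀[0.00337 + 4.46e-05])² = 0.25/(-2.467)² = 0.04108.
Total minor-loss coefficient ΣK = 1·1.6 = 1.6.
ΔP = [f·L/D + ΣK]·(ρV²/2) = [0.04108·33.5/0.126 + 1.6]·(1020·3.689²/2) = [10.92 + 1.6]·6941 = 8.691e+04 Pa.
Pumping power P = QΔP = 0.046·8.691e+04 = 3998 W = 4.00 kW.

P ≈ 4.00 kW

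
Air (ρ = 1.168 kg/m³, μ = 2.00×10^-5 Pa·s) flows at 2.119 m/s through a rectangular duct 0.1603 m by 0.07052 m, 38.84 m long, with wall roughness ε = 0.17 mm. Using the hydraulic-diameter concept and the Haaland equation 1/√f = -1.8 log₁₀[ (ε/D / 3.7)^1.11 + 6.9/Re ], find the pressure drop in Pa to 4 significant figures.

ΔP ≈ 33.12 Pa

Hydraulic diameter D_h = 4A/P = 4·(0.1603·0.07052)/(2·(0.1603+0.07052)) = 0.04522/0.4616 = 0.09795 m.
Re = ρVD_h/μ = 1.168·2.119·0.09795/2e-05 = 1.212e+04.
ε/D_h = 0.00017/0.09795 = 0.00174; Haaland gives 1/√f = -1.8 log₁₀[0.000202+0.000569] = 5.603, so f = 0.03185.
ΔP = f(L/D_h)(ρV²/2) = 0.03185·38.84/0.09795·2.622 = 33.12 Pa.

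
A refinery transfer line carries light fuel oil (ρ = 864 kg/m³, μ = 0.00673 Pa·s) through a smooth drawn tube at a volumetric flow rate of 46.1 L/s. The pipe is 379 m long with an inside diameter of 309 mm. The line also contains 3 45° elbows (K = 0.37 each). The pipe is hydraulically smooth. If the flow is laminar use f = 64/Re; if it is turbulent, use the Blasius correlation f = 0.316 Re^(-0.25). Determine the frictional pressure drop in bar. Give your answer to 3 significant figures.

Q = 46.1 L/s = 46.1/1000 = 0.0461 m³/s.
Cross-sectional area A = πD²/4 = π(0.309)²/4 = 0.07499 m²; mean velocity V = Q/A = 0.0461/0.07499 = 0.6147 m/s.
Reynolds number Re = ρVD/μ = 864 · 0.6147 · 0.309 / 0.00673 = 2.439e+04.
Re > 4000 → turbulent. Smooth-pipe (Blasius): f = 0.316 Re^(-0.25) = 0.316/(2.439e+04)^0.25 = 0.02529.
Total minor-loss coefficient ΣK = 3·0.37 = 1.11.
ΔP = [f·L/D + ΣK]·(ρV²/2) = [0.02529·379/0.309 + 1.11]·(864·0.6147²/2) = [31.02 + 1.11]·163.3 = 5245 Pa.
ΔP = 5245 Pa = 0.0524 bar.

ΔP ≈ 0.0524 bar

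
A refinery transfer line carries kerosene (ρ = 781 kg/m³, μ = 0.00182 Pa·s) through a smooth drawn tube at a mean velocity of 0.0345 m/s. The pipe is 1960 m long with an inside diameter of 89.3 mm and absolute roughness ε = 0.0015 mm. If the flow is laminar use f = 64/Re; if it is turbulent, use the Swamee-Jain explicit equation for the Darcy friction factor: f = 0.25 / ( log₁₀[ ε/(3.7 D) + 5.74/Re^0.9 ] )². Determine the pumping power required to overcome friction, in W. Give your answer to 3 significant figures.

Reynolds number Re = ρVD/μ = 781 · 0.0345 · 0.0893 / 0.00182 = 1322.
Re < 2300 → laminar flow, so f = 64/Re = 64/1322 = 0.04841 (the turbulent correlation is not needed).
Darcy-Weisbach: ΔP = f(L/D)(ρV²/2) = 0.04841·(1960/0.0893)·(781·0.0345²/2) = 0.04841·2.195e+04·0.4648 = 493.8 Pa.
Q = V·A = 0.0345·0.006263 = 0.0002161 m³/s.
Pumping power P = QΔP = 0.0002161·493.8 = 0.1067 W = 0.107 W.

P ≈ 0.107 W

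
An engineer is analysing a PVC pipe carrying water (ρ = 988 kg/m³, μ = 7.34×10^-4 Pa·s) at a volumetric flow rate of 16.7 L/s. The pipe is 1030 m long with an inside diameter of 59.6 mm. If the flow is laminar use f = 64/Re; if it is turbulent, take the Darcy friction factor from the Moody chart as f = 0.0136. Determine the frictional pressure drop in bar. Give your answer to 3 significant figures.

Q = 16.7 L/s = 16.7/1000 = 0.0167 m³/s.
Cross-sectional area A = πD²/4 = π(0.0596)²/4 = 0.00279 m²; mean velocity V = Q/A = 0.0167/0.00279 = 5.986 m/s.
Reynolds number Re = ρVD/μ = 988 · 5.986 · 0.0596 / 0.000734 = 4.802e+05.
Re > 4000 → turbulent; use the Moody-chart value f = 0.0136.
Darcy-Weisbach: ΔP = f(L/D)(ρV²/2) = 0.0136·(1030/0.0596)·(988·5.986²/2) = 0.0136·1.728e+04·1.77e+04 = 4.16e+06 Pa.
ΔP = 4.16e+06 Pa = 41.6 bar.

ΔP ≈ 41.6 bar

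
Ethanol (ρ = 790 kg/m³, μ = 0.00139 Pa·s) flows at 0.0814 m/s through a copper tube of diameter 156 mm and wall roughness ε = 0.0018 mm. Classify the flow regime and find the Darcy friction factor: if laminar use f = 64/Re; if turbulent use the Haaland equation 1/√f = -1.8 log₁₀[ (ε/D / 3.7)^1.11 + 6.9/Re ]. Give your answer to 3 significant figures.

f ≈ 0.0339

Re = ρVD/μ = 790·0.0814·0.156/0.00139 = 7217.
Re > 4000 → turbulent. ε/D = 1.8e-06/0.156 = 1.15e-05; Haaland: 1/√f = -1.8 log₁₀[7.73e-07 + 0.000956] = 5.434, so f = 0.03386.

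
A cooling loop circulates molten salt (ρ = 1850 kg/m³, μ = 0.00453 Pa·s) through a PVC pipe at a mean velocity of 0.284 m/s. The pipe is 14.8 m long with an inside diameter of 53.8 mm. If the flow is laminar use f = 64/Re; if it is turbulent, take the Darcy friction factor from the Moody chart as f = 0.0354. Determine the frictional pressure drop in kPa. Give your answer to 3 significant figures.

ΔP ≈ 0.727 kPa

Reynolds number Re = ρVD/μ = 1850 · 0.284 · 0.0538 / 0.00453 = 6240.
Re > 4000 → turbulent; use the Moody-chart value f = 0.0354.
Darcy-Weisbach: ΔP = f(L/D)(ρV²/2) = 0.0354·(14.8/0.0538)·(1850·0.284²/2) = 0.0354·275.1·74.61 = 726.5 Pa.
ΔP = 726.5 Pa = 0.727 kPa.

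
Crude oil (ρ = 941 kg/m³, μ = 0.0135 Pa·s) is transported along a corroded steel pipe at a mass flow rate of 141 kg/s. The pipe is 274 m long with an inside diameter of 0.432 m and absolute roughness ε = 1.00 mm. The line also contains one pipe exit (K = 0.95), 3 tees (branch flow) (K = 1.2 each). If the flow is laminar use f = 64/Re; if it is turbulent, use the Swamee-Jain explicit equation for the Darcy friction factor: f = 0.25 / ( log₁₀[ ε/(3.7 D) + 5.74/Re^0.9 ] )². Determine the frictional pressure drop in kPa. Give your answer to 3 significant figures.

ΔP ≈ 11.3 kPa

A = πD²/4 = π(0.432)²/4 = 0.1466 m²; mean velocity V = ṁ/(ρA) = 141/(941 · 0.1466) = 1.022 m/s.
Reynolds number Re = ρVD/μ = 941 · 1.022 · 0.432 / 0.0135 = 3.078e+04.
Re > 4000 → turbulent. Relative roughness ε/D = 0.001/0.432 = 0.00231. Swamee-Jain: f = 0.25/(log₁₀[0.00231/3.7 + 5.74/3.078e+04^0.9])² = 0.25/(log₁₀[0.000626 + 0.000524])² = 0.25/(-2.939)² = 0.02893.
Total minor-loss coefficient ΣK = 1·0.95 + 3·1.2 = 4.55.
ΔP = [f·L/D + ΣK]·(ρV²/2) = [0.02893·274/0.432 + 4.55]·(941·1.022²/2) = [18.35 + 4.55]·491.7 = 1.126e+04 Pa.
ΔP = 1.126e+04 Pa = 11.3 kPa.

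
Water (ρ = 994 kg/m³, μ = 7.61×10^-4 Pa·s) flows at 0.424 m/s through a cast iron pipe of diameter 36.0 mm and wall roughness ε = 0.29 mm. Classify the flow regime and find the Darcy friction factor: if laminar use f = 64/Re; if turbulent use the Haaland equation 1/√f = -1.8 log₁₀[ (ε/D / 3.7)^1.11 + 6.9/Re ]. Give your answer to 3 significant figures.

f ≈ 0.0383

Re = ρVD/μ = 994·0.424·0.036/0.000761 = 1.994e+04.
Re > 4000 → turbulent. ε/D = 0.00029/0.036 = 0.00806; Haaland: 1/√f = -1.8 log₁₀[0.00111 + 0.000346] = 5.107, so f = 0.03835.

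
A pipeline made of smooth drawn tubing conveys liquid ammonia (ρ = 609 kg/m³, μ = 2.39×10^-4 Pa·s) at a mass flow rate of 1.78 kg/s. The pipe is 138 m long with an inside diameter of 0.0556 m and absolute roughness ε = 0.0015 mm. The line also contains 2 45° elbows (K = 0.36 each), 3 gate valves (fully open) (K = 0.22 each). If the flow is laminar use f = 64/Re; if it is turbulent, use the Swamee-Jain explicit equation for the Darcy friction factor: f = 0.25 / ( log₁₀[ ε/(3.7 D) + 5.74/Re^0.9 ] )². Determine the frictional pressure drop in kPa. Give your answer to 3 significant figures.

ΔP ≈ 18.4 kPa

A = πD²/4 = π(0.0556)²/4 = 0.002428 m²; mean velocity V = ṁ/(ρA) = 1.78/(609 · 0.002428) = 1.204 m/s.
Reynolds number Re = ρVD/μ = 609 · 1.204 · 0.0556 / 0.000239 = 1.706e+05.
Re > 4000 → turbulent. Relative roughness ε/D = 1.5e-06/0.0556 = 2.7e-05. Swamee-Jain: f = 0.25/(log₁₀[2.7e-05/3.7 + 5.74/1.706e+05^0.9])² = 0.25/(log₁₀[7.29e-06 + 0.000112])² = 0.25/(-3.922)² = 0.01625.
Total minor-loss coefficient ΣK = 2·0.36 + 3·0.22 = 1.38.
ΔP = [f·L/D + ΣK]·(ρV²/2) = [0.01625·138/0.0556 + 1.38]·(609·1.204²/2) = [40.33 + 1.38]·441.3 = 1.841e+04 Pa.
ΔP = 1.841e+04 Pa = 18.4 kPa.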